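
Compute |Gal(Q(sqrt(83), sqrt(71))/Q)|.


The 2 square roots of distinct primes are multiplicatively independent over Q,
so [K:Q] = 2^2 and Gal(K/Q) is isomorphic to (Z/2Z)^2.
|Gal| = 2^2 = 4

4


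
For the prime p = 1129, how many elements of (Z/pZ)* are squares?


For prime p, the number of non-zero quadratic residues is (p-1)/2.
= (1129-1)/2
= 564

564


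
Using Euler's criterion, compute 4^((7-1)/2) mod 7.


p = 7 is prime and the exponent is (p-1)/2 = 3, so by Euler's criterion 4^3 = (4/7) = +1 or -1 mod 7.
Compute by square-and-multiply:
  3 = 2 + 1 (binary 11)
  Repeated squaring mod 7: 4^1 = 4, 4^2 = 2
  4^3 = 4^2 * 4^1 = 2 * 4 mod 7
    2 * 4 = 8 = 1 mod 7
  4^3 = 1 mod 7
Result 1: 4 is a quadratic residue mod 7.
4^3 mod 7 = 1

1


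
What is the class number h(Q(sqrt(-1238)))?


K = Q(sqrt(-1238)). d mod 4 = 2, so D = disc(K) = 4d = -4952
h(K) equals the number of primitive reduced positive-definite forms (a, b, c) = a*x^2 + b*x*y + c*y^2 with b^2 - 4ac = D,
where reduced means |b| <= a <= c, with b >= 0 whenever |b| = a or a = c, and primitive means gcd(a, b, c) = 1.
Reduced forces 3a^2 <= |D| = 4952, so 1 <= a <= 40; b must have the parity of D, and c = (b^2 - D)/(4a) must be an integer >= a.
Enumerate a = 1..40, b in [-a, a]:
  a=1: (1, 0, 1238)  [1]
  a=2: (2, 0, 619)  [1]
  a=3: (3, -2, 413), (3, 2, 413)  [2]
  a=4..5: none
  a=6: (6, -4, 207), (6, 4, 207)  [2]
  a=7: (7, -2, 177), (7, 2, 177)  [2]
  a=8: none
  a=9: (9, -4, 138), (9, 4, 138)  [2]
  a=10: none
  a=11: (11, -8, 114), (11, 8, 114)  [2]
  a=12: none
  a=13: (13, -12, 98), (13, 12, 98)  [2]
  a=14: (14, -12, 91), (14, 12, 91)  [2]
  a=15..17: none
  a=18: (18, -4, 69), (18, 4, 69)  [2]
  a=19: (19, -8, 66), (19, 8, 66)  [2]
  a=20: none
  a=21: (21, -16, 62), (21, -2, 59), (21, 2, 59), (21, 16, 62)  [4]
  a=22: (22, -8, 57), (22, 8, 57)  [2]
  a=23: (23, -4, 54), (23, 4, 54)  [2]
  a=24..25: none
  a=26: (26, -12, 49), (26, 12, 49)  [2]
  a=27: (27, -4, 46), (27, 4, 46)  [2]
  a=28: none
  a=29: (29, -6, 43), (29, 6, 43)  [2]
  a=30: none
  a=31: (31, -16, 42), (31, 16, 42)  [2]
  a=32: none
  a=33: (33, -14, 39), (33, -8, 38), (33, 8, 38), (33, 14, 39)  [4]
  a=34..38: none
  a=39: (39, -38, 41), (39, 38, 41)  [2]
  a=40: none
Total reduced forms: 1 + 1 + 2 + 2 + 2 + 2 + 2 + 2 + 2 + 2 + 2 + 4 + 2 + 2 + 2 + 2 + 2 + 2 + 4 + 2 = 42
h = 42

42


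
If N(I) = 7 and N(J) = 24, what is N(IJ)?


N(IJ) = N(I) * N(J)
= 7 * 24
= 168

168


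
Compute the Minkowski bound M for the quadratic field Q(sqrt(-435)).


d = -435, d mod 4 = 1, so disc(K) = d = -435; |disc(K)| = 435
Imaginary quadratic field, so n = 2, s = r2 = 1, r1 = 0
M = (n!/n^n) * (4/pi)^s * sqrt(|disc(K)|) = (2!/2^2) * (4/pi)^1 * sqrt(435)
= 0.5 * 1.273240 * 20.856654
= 13.2778

13.2778


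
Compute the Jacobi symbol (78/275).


Compute (78/275) via quadratic reciprocity:
  pull out 2: (2/275) = -1  (since 275 mod 8 = 3)
  reciprocity: (39/275) -> -(275/39)
  reduce: (2/39)
  pull out 2: (2/39) = +1  (since 39 mod 8 = 7)
  (1/39) = 1
Product of signs = 1

1


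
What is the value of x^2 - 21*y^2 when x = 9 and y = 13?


x^2 - d*y^2
= 9^2 - 21*13^2
= 81 - 3549
= -3468

-3468


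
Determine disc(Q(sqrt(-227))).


For K = Q(sqrt(d)) with d squarefree: disc(K) = d if d = 1 mod 4, and disc(K) = 4d if d = 2 or 3 mod 4.
Here d = -227, and d mod 4 = 1.
d = 1 mod 4 (O_K = Z[(1+sqrt(d))/2]), so disc(K) = d = -227

-227


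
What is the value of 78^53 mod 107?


p = 107 is prime and the exponent is (p-1)/2 = 53, so by Euler's criterion 78^53 = (78/107) = +1 or -1 mod 107.
Compute by square-and-multiply:
  53 = 32 + 16 + 4 + 1 (binary 110101)
  Repeated squaring mod 107: 78^1 = 78, 78^2 = 92, 78^4 = 11, 78^8 = 14, 78^16 = 89, 78^32 = 3
  78^53 = 78^32 * 78^16 * 78^4 * 78^1 = 3 * 89 * 11 * 78 mod 107
    3 * 89 = 267 = 53 mod 107
    53 * 11 = 583 = 48 mod 107
    48 * 78 = 3744 = 106 mod 107
  78^53 = 106 mod 107
Result 106 = p - 1 = -1 mod 107: 78 is a quadratic non-residue mod 107. As a residue in [0, p-1] the value is 106.
78^53 mod 107 = 106

106


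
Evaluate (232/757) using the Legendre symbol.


p = 757 is prime, so compute (232/757) with the reciprocity algorithm (Jacobi-symbol steps: pull out 2s via (2/n), flip via reciprocity, reduce):
  pull out 2: (2/757) = -1  (since 757 mod 8 = 5)
  pull out 2: (2/757) = -1  (since 757 mod 8 = 5)
  pull out 2: (2/757) = -1  (since 757 mod 8 = 5)
  reciprocity: (29/757) -> +(757/29)
  reduce: (3/29)
  reciprocity: (3/29) -> +(29/3)
  reduce: (2/3)
  pull out 2: (2/3) = -1  (since 3 mod 8 = 3)
  (1/3) = 1
Product of signs = 1
(232/757) = 1

1


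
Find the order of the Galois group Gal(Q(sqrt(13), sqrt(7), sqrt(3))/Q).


The 3 square roots of distinct primes are multiplicatively independent over Q,
so [K:Q] = 2^3 and Gal(K/Q) is isomorphic to (Z/2Z)^3.
|Gal| = 2^3 = 8

8


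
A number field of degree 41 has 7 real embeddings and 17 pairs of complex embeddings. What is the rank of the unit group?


By Dirichlet's unit theorem:
rank = r1 + r2 - 1
= 7 + 17 - 1
= 23

23


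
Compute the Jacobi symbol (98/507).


Compute (98/507) via quadratic reciprocity:
  pull out 2: (2/507) = -1  (since 507 mod 8 = 3)
  reciprocity: (49/507) -> +(507/49)
  reduce: (17/49)
  reciprocity: (17/49) -> +(49/17)
  reduce: (15/17)
  reciprocity: (15/17) -> +(17/15)
  reduce: (2/15)
  pull out 2: (2/15) = +1  (since 15 mod 8 = 7)
  (1/15) = 1
Product of signs = -1

-1


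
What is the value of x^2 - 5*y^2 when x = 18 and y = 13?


x^2 - d*y^2
= 18^2 - 5*13^2
= 324 - 845
= -521

-521


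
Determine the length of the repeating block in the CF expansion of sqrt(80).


Run the CF algorithm for sqrt(80).
a_0 = floor(sqrt(80)) = 8; set m_0=0, q_0=1.
Recurrence: m' = q*a - m,  q' = (d - m'^2)/q,  a' = floor((a_0 + m')/q').
  step 1: m=8, q=16, a=1
  step 2: m=8, q=1, a=16
a_2 = 2*a_0 = 16, so the period closes here.
sqrt(80) = [8; 1, 16]
Period length = 2

2


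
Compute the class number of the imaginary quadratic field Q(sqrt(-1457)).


K = Q(sqrt(-1457)). d mod 4 = 3, so D = disc(K) = 4d = -5828
h(K) equals the number of primitive reduced positive-definite forms (a, b, c) = a*x^2 + b*x*y + c*y^2 with b^2 - 4ac = D,
where reduced means |b| <= a <= c, with b >= 0 whenever |b| = a or a = c, and primitive means gcd(a, b, c) = 1.
Reduced forces 3a^2 <= |D| = 5828, so 1 <= a <= 44; b must have the parity of D, and c = (b^2 - D)/(4a) must be an integer >= a.
Enumerate a = 1..44, b in [-a, a]:
  a=1: (1, 0, 1457)  [1]
  a=2: (2, 2, 729)  [1]
  a=3: (3, -2, 486), (3, 2, 486)  [2]
  a=4..5: none
  a=6: (6, -2, 243), (6, 2, 243)  [2]
  a=7..8: none
  a=9: (9, -2, 162), (9, 2, 162)  [2]
  a=10..12: none
  a=13: (13, -10, 114), (13, 10, 114)  [2]
  a=14..17: none
  a=18: (18, -2, 81), (18, 2, 81)  [2]
  a=19: (19, -10, 78), (19, 10, 78)  [2]
  a=20..25: none
  a=26: (26, -10, 57), (26, 10, 57)  [2]
  a=27: (27, -2, 54), (27, 2, 54)  [2]
  a=28: none
  a=29: (29, -28, 57), (29, 28, 57)  [2]
  a=30: none
  a=31: (31, 0, 47)  [1]
  a=32..37: none
  a=38: (38, -10, 39), (38, 10, 39)  [2]
  a=39: (39, 16, 39)  [1]
  a=40..44: none
Total reduced forms: 1 + 1 + 2 + 2 + 2 + 2 + 2 + 2 + 2 + 2 + 2 + 1 + 2 + 1 = 24
h = 24

24


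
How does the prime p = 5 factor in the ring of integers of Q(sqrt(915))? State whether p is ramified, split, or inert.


K = Q(sqrt(915)). Since d mod 4 = 3, disc(K) = 3660.
Check p | disc: 3660 mod 5 = 0.
p divides disc, so p ramifies: (p) = P^2 with e=2, f=1, g=1.
Therefore p is ramified.

ramified


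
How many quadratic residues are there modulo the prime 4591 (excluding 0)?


For prime p, the number of non-zero quadratic residues is (p-1)/2.
= (4591-1)/2
= 2295

2295


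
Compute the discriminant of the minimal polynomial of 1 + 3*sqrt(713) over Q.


The element 1 + 3*sqrt(713) has minimal polynomial:
x^2 - 2*x - 6416
Discriminant = (-2)^2 - 4*(-6416)
= 4 + 25664
= 25668

25668


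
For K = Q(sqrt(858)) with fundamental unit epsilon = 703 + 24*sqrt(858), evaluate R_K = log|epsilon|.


epsilon = 703 + 24*sqrt(858)
= 1405.9993
R = ln(1405.9993)
= 7.2485

7.2485


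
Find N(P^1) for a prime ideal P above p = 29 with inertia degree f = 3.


N(P^a) = p^(a*f)
= 29^(1*3)
= 29^3
= 24389

24389


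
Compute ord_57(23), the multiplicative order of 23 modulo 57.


We want ord_57(23), the smallest k >= 1 with 23^k = 1 mod 57.
n = 57 = 3 * 19, phi(57) = 36; the order divides phi(n).
Divisors of 36: 1, 2, 3, 4, 6, 9, 12, 18, 36
Repeated squaring mod 57: 23^1 = 23, 23^2 = 16, 23^4 = 28, 23^8 = 43, 23^16 = 25, 23^32 = 55
Test divisors in increasing order:
  k=1: 23^1 = 23 mod 57
  k=2: 23^2 = 16 mod 57
  k=3: 23^3 = 16 * 23 = 26 mod 57
  k=4: 23^4 = 28 mod 57
  k=6: 23^6 = 28 * 16 = 49 mod 57
  k=9: 23^9 = 43 * 23 = 20 mod 57
  k=12: 23^12 = 43 * 28 = 7 mod 57
  k=18: 23^18 = 25 * 16 = 1 mod 57  <- first divisor giving 1
Order = 18

18


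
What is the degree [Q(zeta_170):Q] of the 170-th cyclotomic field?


The degree equals Euler's totient phi(170).
170 = 2 * 5 * 17
phi(170) = 64

64


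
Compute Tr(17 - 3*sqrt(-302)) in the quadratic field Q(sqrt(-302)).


Tr(a + b*sqrt(d)) = (a + b*sqrt(d)) + (a - b*sqrt(d)) = 2a
= 2 * (17)
= 34

34


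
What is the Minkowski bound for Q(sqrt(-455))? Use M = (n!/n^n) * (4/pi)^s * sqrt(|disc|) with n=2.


d = -455, d mod 4 = 1, so disc(K) = d = -455; |disc(K)| = 455
Imaginary quadratic field, so n = 2, s = r2 = 1, r1 = 0
M = (n!/n^n) * (4/pi)^s * sqrt(|disc(K)|) = (2!/2^2) * (4/pi)^1 * sqrt(455)
= 0.5 * 1.273240 * 21.330729
= 13.5796

13.5796


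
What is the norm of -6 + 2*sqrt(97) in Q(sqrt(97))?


N(a + b*sqrt(d)) = a^2 - d*b^2
= (-6)^2 - (97)*(2)^2
= 36 - 388
= -352

-352


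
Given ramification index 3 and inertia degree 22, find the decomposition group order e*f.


|D_P| = e * f
= 3 * 22
= 66

66


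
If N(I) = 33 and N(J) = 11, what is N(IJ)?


N(IJ) = N(I) * N(J)
= 33 * 11
= 363

363


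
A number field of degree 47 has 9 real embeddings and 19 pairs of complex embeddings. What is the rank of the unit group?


By Dirichlet's unit theorem:
rank = r1 + r2 - 1
= 9 + 19 - 1
= 27

27


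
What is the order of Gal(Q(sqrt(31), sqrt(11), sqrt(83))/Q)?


The 3 square roots of distinct primes are multiplicatively independent over Q,
so [K:Q] = 2^3 and Gal(K/Q) is isomorphic to (Z/2Z)^3.
|Gal| = 2^3 = 8

8


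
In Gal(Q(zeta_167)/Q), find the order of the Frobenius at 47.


The Frobenius at p in Gal(Q(zeta_n)/Q) = (Z/nZ)* is the class of p, so its order is ord_167(47), the smallest k >= 1 with 47^k = 1 mod 167.
n = 167 = 167, phi(167) = 166; the order divides phi(n).
Divisors of 166: 1, 2, 83, 166
Repeated squaring mod 167: 47^1 = 47, 47^2 = 38, 47^4 = 108, 47^8 = 141, 47^16 = 8, 47^32 = 64, 47^64 = 88, 47^128 = 62
Test divisors in increasing order:
  k=1: 47^1 = 47 mod 167
  k=2: 47^2 = 38 mod 167
  k=83: 47^83 = 88 * 8 * 38 * 47 = 1 mod 167  <- first divisor giving 1
Order = 83

83


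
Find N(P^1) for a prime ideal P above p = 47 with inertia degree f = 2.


N(P^a) = p^(a*f)
= 47^(1*2)
= 47^2
= 2209

2209


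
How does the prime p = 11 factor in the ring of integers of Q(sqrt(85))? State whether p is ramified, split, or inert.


K = Q(sqrt(85)). Since d mod 4 = 1, disc(K) = 85.
Check p | disc: 85 mod 11 = 8.
p does not divide disc. Compute Legendre symbol (d/p):
8^((11-1)/2) mod 11 = -1
(d/p) = -1, so p is inert: (p) stays prime with e=1, f=2, g=1.
Therefore p is inert.

inert


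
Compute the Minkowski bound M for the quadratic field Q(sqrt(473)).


d = 473, d mod 4 = 1, so disc(K) = d = 473; |disc(K)| = 473
Real quadratic field, so n = 2, s = r2 = 0, r1 = 2
M = (n!/n^n) * (4/pi)^s * sqrt(|disc(K)|) = (2!/2^2) * (4/pi)^0 * sqrt(473)
= 0.5 * 1.000000 * 21.748563
= 10.8743

10.8743


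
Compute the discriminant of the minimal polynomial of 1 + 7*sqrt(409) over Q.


The element 1 + 7*sqrt(409) has minimal polynomial:
x^2 - 2*x - 20040
Discriminant = (-2)^2 - 4*(-20040)
= 4 + 80160
= 80164

80164


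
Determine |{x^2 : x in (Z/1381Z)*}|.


For prime p, the number of non-zero quadratic residues is (p-1)/2.
= (1381-1)/2
= 690

690


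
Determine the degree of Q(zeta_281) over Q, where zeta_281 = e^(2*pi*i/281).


The degree equals Euler's totient phi(281).
281 = 281
phi(281) = 280

280


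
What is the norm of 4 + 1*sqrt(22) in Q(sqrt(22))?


N(a + b*sqrt(d)) = a^2 - d*b^2
= (4)^2 - (22)*(1)^2
= 16 - 22
= -6

-6


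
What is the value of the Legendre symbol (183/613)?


p = 613 is prime, so compute (183/613) with the reciprocity algorithm (Jacobi-symbol steps: pull out 2s via (2/n), flip via reciprocity, reduce):
  reciprocity: (183/613) -> +(613/183)
  reduce: (64/183)
  pull out 2: (2/183) = +1  (since 183 mod 8 = 7)
  pull out 2: (2/183) = +1  (since 183 mod 8 = 7)
  pull out 2: (2/183) = +1  (since 183 mod 8 = 7)
  pull out 2: (2/183) = +1  (since 183 mod 8 = 7)
  pull out 2: (2/183) = +1  (since 183 mod 8 = 7)
  pull out 2: (2/183) = +1  (since 183 mod 8 = 7)
  (1/183) = 1
Product of signs = 1
(183/613) = 1

1


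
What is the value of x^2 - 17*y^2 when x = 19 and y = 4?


x^2 - d*y^2
= 19^2 - 17*4^2
= 361 - 272
= 89

89


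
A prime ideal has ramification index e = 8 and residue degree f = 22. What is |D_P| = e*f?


|D_P| = e * f
= 8 * 22
= 176

176


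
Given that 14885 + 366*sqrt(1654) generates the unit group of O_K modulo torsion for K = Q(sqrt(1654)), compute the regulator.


epsilon = 14885 + 366*sqrt(1654)
= 29770.0000
R = ln(29770.0000)
= 10.3013

10.3013


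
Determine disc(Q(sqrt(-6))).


For K = Q(sqrt(d)) with d squarefree: disc(K) = d if d = 1 mod 4, and disc(K) = 4d if d = 2 or 3 mod 4.
Here d = -6, and d mod 4 = 2.
d = 2 mod 4, not 1 (O_K = Z[sqrt(d)]), so disc(K) = 4d = 4 * (-6) = -24

-24


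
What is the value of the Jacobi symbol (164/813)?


Compute (164/813) via quadratic reciprocity:
  pull out 2: (2/813) = -1  (since 813 mod 8 = 5)
  pull out 2: (2/813) = -1  (since 813 mod 8 = 5)
  reciprocity: (41/813) -> +(813/41)
  reduce: (34/41)
  pull out 2: (2/41) = +1  (since 41 mod 8 = 1)
  reciprocity: (17/41) -> +(41/17)
  reduce: (7/17)
  reciprocity: (7/17) -> +(17/7)
  reduce: (3/7)
  reciprocity: (3/7) -> -(7/3)
  reduce: (1/3)
  (1/3) = 1
Product of signs = -1

-1


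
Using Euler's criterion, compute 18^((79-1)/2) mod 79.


p = 79 is prime and the exponent is (p-1)/2 = 39, so by Euler's criterion 18^39 = (18/79) = +1 or -1 mod 79.
Compute by square-and-multiply:
  39 = 32 + 4 + 2 + 1 (binary 100111)
  Repeated squaring mod 79: 18^1 = 18, 18^2 = 8, 18^4 = 64, 18^8 = 67, 18^16 = 65, 18^32 = 38
  18^39 = 18^32 * 18^4 * 18^2 * 18^1 = 38 * 64 * 8 * 18 mod 79
    38 * 64 = 2432 = 62 mod 79
    62 * 8 = 496 = 22 mod 79
    22 * 18 = 396 = 1 mod 79
  18^39 = 1 mod 79
Result 1: 18 is a quadratic residue mod 79.
18^39 mod 79 = 1

1


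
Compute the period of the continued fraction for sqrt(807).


Run the CF algorithm for sqrt(807).
a_0 = floor(sqrt(807)) = 28; set m_0=0, q_0=1.
Recurrence: m' = q*a - m,  q' = (d - m'^2)/q,  a' = floor((a_0 + m')/q').
  step 1: m=28, q=23, a=2
  step 2: m=18, q=21, a=2
  step 3: m=24, q=11, a=4
  step 4: m=20, q=37, a=1
  step 5: m=17, q=14, a=3
  step 6: m=25, q=13, a=4
  step 7: m=27, q=6, a=9
  step 8: m=27, q=13, a=4
  step 9: m=25, q=14, a=3
  step 10: m=17, q=37, a=1
  step 11: m=20, q=11, a=4
  step 12: m=24, q=21, a=2
  step 13: m=18, q=23, a=2
  step 14: m=28, q=1, a=56
a_14 = 2*a_0 = 56, so the period closes here.
sqrt(807) = [28; 2, 2, 4, 1, 3, 4, 9, 4, 3, 1, 4, 2, 2, 56]
Period length = 14

14


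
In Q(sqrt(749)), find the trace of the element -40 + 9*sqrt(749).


Tr(a + b*sqrt(d)) = (a + b*sqrt(d)) + (a - b*sqrt(d)) = 2a
= 2 * (-40)
= -80

-80


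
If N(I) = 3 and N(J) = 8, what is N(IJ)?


N(IJ) = N(I) * N(J)
= 3 * 8
= 24

24


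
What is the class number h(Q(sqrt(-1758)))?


K = Q(sqrt(-1758)). d mod 4 = 2, so D = disc(K) = 4d = -7032
h(K) equals the number of primitive reduced positive-definite forms (a, b, c) = a*x^2 + b*x*y + c*y^2 with b^2 - 4ac = D,
where reduced means |b| <= a <= c, with b >= 0 whenever |b| = a or a = c, and primitive means gcd(a, b, c) = 1.
Reduced forces 3a^2 <= |D| = 7032, so 1 <= a <= 48; b must have the parity of D, and c = (b^2 - D)/(4a) must be an integer >= a.
Enumerate a = 1..48, b in [-a, a]:
  a=1: (1, 0, 1758)  [1]
  a=2: (2, 0, 879)  [1]
  a=3: (3, 0, 586)  [1]
  a=4..5: none
  a=6: (6, 0, 293)  [1]
  a=7..12: none
  a=13: (13, -12, 138), (13, 12, 138)  [2]
  a=14..18: none
  a=19: (19, -6, 93), (19, 6, 93)  [2]
  a=20..22: none
  a=23: (23, -12, 78), (23, 12, 78)  [2]
  a=24..25: none
  a=26: (26, -12, 69), (26, 12, 69)  [2]
  a=27..30: none
  a=31: (31, -6, 57), (31, 6, 57)  [2]
  a=32..37: none
  a=38: (38, -32, 53), (38, 32, 53)  [2]
  a=39: (39, -12, 46), (39, 12, 46)  [2]
  a=40: none
  a=41: (41, -26, 47), (41, 26, 47)  [2]
  a=42..48: none
Total reduced forms: 1 + 1 + 1 + 1 + 2 + 2 + 2 + 2 + 2 + 2 + 2 + 2 = 20
h = 20

20


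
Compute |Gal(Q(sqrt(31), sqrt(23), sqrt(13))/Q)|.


The 3 square roots of distinct primes are multiplicatively independent over Q,
so [K:Q] = 2^3 and Gal(K/Q) is isomorphic to (Z/2Z)^3.
|Gal| = 2^3 = 8

8


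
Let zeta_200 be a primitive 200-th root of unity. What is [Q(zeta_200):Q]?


The degree equals Euler's totient phi(200).
200 = 2^3 * 5^2
phi(200) = 80

80


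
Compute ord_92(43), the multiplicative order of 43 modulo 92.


We want ord_92(43), the smallest k >= 1 with 43^k = 1 mod 92.
n = 92 = 2^2 * 23, phi(92) = 44; the order divides phi(n).
Divisors of 44: 1, 2, 4, 11, 22, 44
Repeated squaring mod 92: 43^1 = 43, 43^2 = 9, 43^4 = 81, 43^8 = 29, 43^16 = 13, 43^32 = 77
Test divisors in increasing order:
  k=1: 43^1 = 43 mod 92
  k=2: 43^2 = 9 mod 92
  k=4: 43^4 = 81 mod 92
  k=11: 43^11 = 29 * 9 * 43 = 91 mod 92
  k=22: 43^22 = 13 * 81 * 9 = 1 mod 92  <- first divisor giving 1
Order = 22

22


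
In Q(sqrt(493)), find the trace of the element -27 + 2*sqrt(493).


Tr(a + b*sqrt(d)) = (a + b*sqrt(d)) + (a - b*sqrt(d)) = 2a
= 2 * (-27)
= -54

-54


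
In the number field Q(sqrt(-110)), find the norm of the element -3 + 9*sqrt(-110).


N(a + b*sqrt(d)) = a^2 - d*b^2
= (-3)^2 - (-110)*(9)^2
= 9 + 8910
= 8919

8919


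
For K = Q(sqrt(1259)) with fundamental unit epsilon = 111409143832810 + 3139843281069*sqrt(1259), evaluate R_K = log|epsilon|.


epsilon = 111409143832810 + 3139843281069*sqrt(1259)
= 2.2282e+14
R = ln(2.2282e+14)
= 33.0374

33.0374


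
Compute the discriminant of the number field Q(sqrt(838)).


For K = Q(sqrt(d)) with d squarefree: disc(K) = d if d = 1 mod 4, and disc(K) = 4d if d = 2 or 3 mod 4.
Here d = 838, and d mod 4 = 2.
d = 2 mod 4, not 1 (O_K = Z[sqrt(d)]), so disc(K) = 4d = 4 * (838) = 3352

3352


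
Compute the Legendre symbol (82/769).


p = 769 is prime, so compute (82/769) with the reciprocity algorithm (Jacobi-symbol steps: pull out 2s via (2/n), flip via reciprocity, reduce):
  pull out 2: (2/769) = +1  (since 769 mod 8 = 1)
  reciprocity: (41/769) -> +(769/41)
  reduce: (31/41)
  reciprocity: (31/41) -> +(41/31)
  reduce: (10/31)
  pull out 2: (2/31) = +1  (since 31 mod 8 = 7)
  reciprocity: (5/31) -> +(31/5)
  reduce: (1/5)
  (1/5) = 1
Product of signs = 1
(82/769) = 1

1


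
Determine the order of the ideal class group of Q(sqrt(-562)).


K = Q(sqrt(-562)). d mod 4 = 2, so D = disc(K) = 4d = -2248
h(K) equals the number of primitive reduced positive-definite forms (a, b, c) = a*x^2 + b*x*y + c*y^2 with b^2 - 4ac = D,
where reduced means |b| <= a <= c, with b >= 0 whenever |b| = a or a = c, and primitive means gcd(a, b, c) = 1.
Reduced forces 3a^2 <= |D| = 2248, so 1 <= a <= 27; b must have the parity of D, and c = (b^2 - D)/(4a) must be an integer >= a.
Enumerate a = 1..27, b in [-a, a]:
  a=1: (1, 0, 562)  [1]
  a=2: (2, 0, 281)  [1]
  a=3..12: none
  a=13: (13, -12, 46), (13, 12, 46)  [2]
  a=14..16: none
  a=17: (17, -8, 34), (17, 8, 34)  [2]
  a=18..22: none
  a=23: (23, -12, 26), (23, 12, 26)  [2]
  a=24..27: none
Total reduced forms: 1 + 1 + 2 + 2 + 2 = 8
h = 8

8


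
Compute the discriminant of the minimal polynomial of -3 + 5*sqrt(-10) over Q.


The element -3 + 5*sqrt(-10) has minimal polynomial:
x^2 + 6*x + 259
Discriminant = (6)^2 - 4*(259)
= 36 - 1036
= -1000

-1000


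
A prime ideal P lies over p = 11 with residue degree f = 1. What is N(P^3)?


N(P^a) = p^(a*f)
= 11^(3*1)
= 11^3
= 1331

1331


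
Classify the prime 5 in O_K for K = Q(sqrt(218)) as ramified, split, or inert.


K = Q(sqrt(218)). Since d mod 4 = 2, disc(K) = 872.
Check p | disc: 872 mod 5 = 2.
p does not divide disc. Compute Legendre symbol (d/p):
3^((5-1)/2) mod 5 = -1
(d/p) = -1, so p is inert: (p) stays prime with e=1, f=2, g=1.
Therefore p is inert.

inert


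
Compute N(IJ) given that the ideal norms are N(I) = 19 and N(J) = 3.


N(IJ) = N(I) * N(J)
= 19 * 3
= 57

57


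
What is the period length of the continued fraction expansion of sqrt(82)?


Run the CF algorithm for sqrt(82).
a_0 = floor(sqrt(82)) = 9; set m_0=0, q_0=1.
Recurrence: m' = q*a - m,  q' = (d - m'^2)/q,  a' = floor((a_0 + m')/q').
  step 1: m=9, q=1, a=18
a_1 = 2*a_0 = 18, so the period closes here.
sqrt(82) = [9; 18]
Period length = 1

1


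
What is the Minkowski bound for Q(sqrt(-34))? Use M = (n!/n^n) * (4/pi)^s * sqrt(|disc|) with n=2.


d = -34, d mod 4 = 2, so disc(K) = 4d = -136; |disc(K)| = 136
Imaginary quadratic field, so n = 2, s = r2 = 1, r1 = 0
M = (n!/n^n) * (4/pi)^s * sqrt(|disc(K)|) = (2!/2^2) * (4/pi)^1 * sqrt(136)
= 0.5 * 1.273240 * 11.661904
= 7.4242

7.4242


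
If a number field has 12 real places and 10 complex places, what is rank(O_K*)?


By Dirichlet's unit theorem:
rank = r1 + r2 - 1
= 12 + 10 - 1
= 21

21


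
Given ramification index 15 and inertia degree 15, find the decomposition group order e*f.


|D_P| = e * f
= 15 * 15
= 225

225


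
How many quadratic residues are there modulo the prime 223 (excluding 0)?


For prime p, the number of non-zero quadratic residues is (p-1)/2.
= (223-1)/2
= 111

111


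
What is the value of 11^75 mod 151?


p = 151 is prime and the exponent is (p-1)/2 = 75, so by Euler's criterion 11^75 = (11/151) = +1 or -1 mod 151.
Compute by square-and-multiply:
  75 = 64 + 8 + 2 + 1 (binary 1001011)
  Repeated squaring mod 151: 11^1 = 11, 11^2 = 121, 11^4 = 145, 11^8 = 36, 11^16 = 88, 11^32 = 43, 11^64 = 37
  11^75 = 11^64 * 11^8 * 11^2 * 11^1 = 37 * 36 * 121 * 11 mod 151
    37 * 36 = 1332 = 124 mod 151
    124 * 121 = 15004 = 55 mod 151
    55 * 11 = 605 = 1 mod 151
  11^75 = 1 mod 151
Result 1: 11 is a quadratic residue mod 151.
11^75 mod 151 = 1

1


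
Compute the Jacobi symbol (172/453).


Compute (172/453) via quadratic reciprocity:
  pull out 2: (2/453) = -1  (since 453 mod 8 = 5)
  pull out 2: (2/453) = -1  (since 453 mod 8 = 5)
  reciprocity: (43/453) -> +(453/43)
  reduce: (23/43)
  reciprocity: (23/43) -> -(43/23)
  reduce: (20/23)
  pull out 2: (2/23) = +1  (since 23 mod 8 = 7)
  pull out 2: (2/23) = +1  (since 23 mod 8 = 7)
  reciprocity: (5/23) -> +(23/5)
  reduce: (3/5)
  reciprocity: (3/5) -> +(5/3)
  reduce: (2/3)
  pull out 2: (2/3) = -1  (since 3 mod 8 = 3)
  (1/3) = 1
Product of signs = 1

1


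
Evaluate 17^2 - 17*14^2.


x^2 - d*y^2
= 17^2 - 17*14^2
= 289 - 3332
= -3043

-3043


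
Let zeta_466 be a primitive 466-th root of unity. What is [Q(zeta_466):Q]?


The degree equals Euler's totient phi(466).
466 = 2 * 233
phi(466) = 232

232


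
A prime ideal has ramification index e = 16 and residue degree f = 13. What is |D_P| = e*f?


|D_P| = e * f
= 16 * 13
= 208

208


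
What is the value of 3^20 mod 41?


p = 41 is prime and the exponent is (p-1)/2 = 20, so by Euler's criterion 3^20 = (3/41) = +1 or -1 mod 41.
Compute by square-and-multiply:
  20 = 16 + 4 (binary 10100)
  Repeated squaring mod 41: 3^1 = 3, 3^2 = 9, 3^4 = 40, 3^8 = 1, 3^16 = 1
  3^20 = 3^16 * 3^4 = 1 * 40 mod 41
    1 * 40 = 40 = 40 mod 41
  3^20 = 40 mod 41
Result 40 = p - 1 = -1 mod 41: 3 is a quadratic non-residue mod 41. As a residue in [0, p-1] the value is 40.
3^20 mod 41 = 40

40


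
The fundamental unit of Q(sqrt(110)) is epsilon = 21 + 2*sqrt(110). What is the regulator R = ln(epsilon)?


epsilon = 21 + 2*sqrt(110)
= 41.9762
R = ln(41.9762)
= 3.7371

3.7371


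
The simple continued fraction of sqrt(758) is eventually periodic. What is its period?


Run the CF algorithm for sqrt(758).
a_0 = floor(sqrt(758)) = 27; set m_0=0, q_0=1.
Recurrence: m' = q*a - m,  q' = (d - m'^2)/q,  a' = floor((a_0 + m')/q').
  step 1: m=27, q=29, a=1
  step 2: m=2, q=26, a=1
  step 3: m=24, q=7, a=7
  step 4: m=25, q=19, a=2
  step 5: m=13, q=31, a=1
  step 6: m=18, q=14, a=3
  step 7: m=24, q=13, a=3
  step 8: m=15, q=41, a=1
  step 9: m=26, q=2, a=26
  step 10: m=26, q=41, a=1
  step 11: m=15, q=13, a=3
  step 12: m=24, q=14, a=3
  step 13: m=18, q=31, a=1
  step 14: m=13, q=19, a=2
  step 15: m=25, q=7, a=7
  step 16: m=24, q=26, a=1
  step 17: m=2, q=29, a=1
  step 18: m=27, q=1, a=54
a_18 = 2*a_0 = 54, so the period closes here.
sqrt(758) = [27; 1, 1, 7, 2, 1, 3, 3, 1, 26, 1, 3, 3, 1, 2, 7, 1, 1, 54]
Period length = 18

18


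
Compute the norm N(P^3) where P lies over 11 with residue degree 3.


N(P^a) = p^(a*f)
= 11^(3*3)
= 11^9
= 2357947691

2357947691


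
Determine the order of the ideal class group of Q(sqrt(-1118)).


K = Q(sqrt(-1118)). d mod 4 = 2, so D = disc(K) = 4d = -4472
h(K) equals the number of primitive reduced positive-definite forms (a, b, c) = a*x^2 + b*x*y + c*y^2 with b^2 - 4ac = D,
where reduced means |b| <= a <= c, with b >= 0 whenever |b| = a or a = c, and primitive means gcd(a, b, c) = 1.
Reduced forces 3a^2 <= |D| = 4472, so 1 <= a <= 38; b must have the parity of D, and c = (b^2 - D)/(4a) must be an integer >= a.
Enumerate a = 1..38, b in [-a, a]:
  a=1: (1, 0, 1118)  [1]
  a=2: (2, 0, 559)  [1]
  a=3: (3, -2, 373), (3, 2, 373)  [2]
  a=4..5: none
  a=6: (6, -4, 187), (6, 4, 187)  [2]
  a=7: (7, -6, 161), (7, 6, 161)  [2]
  a=8: none
  a=9: (9, -8, 126), (9, 8, 126)  [2]
  a=10: none
  a=11: (11, -4, 102), (11, 4, 102)  [2]
  a=12: none
  a=13: (13, 0, 86)  [1]
  a=14: (14, -8, 81), (14, 8, 81)  [2]
  a=15..16: none
  a=17: (17, -4, 66), (17, 4, 66)  [2]
  a=18: (18, -8, 63), (18, 8, 63)  [2]
  a=19..20: none
  a=21: (21, -20, 58), (21, -8, 54), (21, 8, 54), (21, 20, 58)  [4]
  a=22: (22, -4, 51), (22, 4, 51)  [2]
  a=23: (23, -6, 49), (23, 6, 49)  [2]
  a=24..25: none
  a=26: (26, 0, 43)  [1]
  a=27: (27, -8, 42), (27, 8, 42)  [2]
  a=28: none
  a=29: (29, -20, 42), (29, 20, 42)  [2]
  a=30..32: none
  a=33: (33, -26, 39), (33, -4, 34), (33, 4, 34), (33, 26, 39)  [4]
  a=34..38: none
Total reduced forms: 1 + 1 + 2 + 2 + 2 + 2 + 2 + 1 + 2 + 2 + 2 + 4 + 2 + 2 + 1 + 2 + 2 + 4 = 36
h = 36

36


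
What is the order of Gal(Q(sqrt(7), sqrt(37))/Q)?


The 2 square roots of distinct primes are multiplicatively independent over Q,
so [K:Q] = 2^2 and Gal(K/Q) is isomorphic to (Z/2Z)^2.
|Gal| = 2^2 = 4

4


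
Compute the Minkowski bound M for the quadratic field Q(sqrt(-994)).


d = -994, d mod 4 = 2, so disc(K) = 4d = -3976; |disc(K)| = 3976
Imaginary quadratic field, so n = 2, s = r2 = 1, r1 = 0
M = (n!/n^n) * (4/pi)^s * sqrt(|disc(K)|) = (2!/2^2) * (4/pi)^1 * sqrt(3976)
= 0.5 * 1.273240 * 63.055531
= 40.1424

40.1424


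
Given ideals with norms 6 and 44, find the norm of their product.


N(IJ) = N(I) * N(J)
= 6 * 44
= 264

264


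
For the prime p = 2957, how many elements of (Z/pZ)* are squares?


For prime p, the number of non-zero quadratic residues is (p-1)/2.
= (2957-1)/2
= 1478

1478


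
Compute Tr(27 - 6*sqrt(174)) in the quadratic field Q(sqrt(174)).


Tr(a + b*sqrt(d)) = (a + b*sqrt(d)) + (a - b*sqrt(d)) = 2a
= 2 * (27)
= 54

54


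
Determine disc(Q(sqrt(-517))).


For K = Q(sqrt(d)) with d squarefree: disc(K) = d if d = 1 mod 4, and disc(K) = 4d if d = 2 or 3 mod 4.
Here d = -517, and d mod 4 = 3.
d = 3 mod 4, not 1 (O_K = Z[sqrt(d)]), so disc(K) = 4d = 4 * (-517) = -2068

-2068


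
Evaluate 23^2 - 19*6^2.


x^2 - d*y^2
= 23^2 - 19*6^2
= 529 - 684
= -155

-155


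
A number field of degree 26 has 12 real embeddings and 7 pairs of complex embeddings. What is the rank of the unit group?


By Dirichlet's unit theorem:
rank = r1 + r2 - 1
= 12 + 7 - 1
= 18

18


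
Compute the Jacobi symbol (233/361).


Compute (233/361) via quadratic reciprocity:
  reciprocity: (233/361) -> +(361/233)
  reduce: (128/233)
  pull out 2: (2/233) = +1  (since 233 mod 8 = 1)
  pull out 2: (2/233) = +1  (since 233 mod 8 = 1)
  pull out 2: (2/233) = +1  (since 233 mod 8 = 1)
  pull out 2: (2/233) = +1  (since 233 mod 8 = 1)
  pull out 2: (2/233) = +1  (since 233 mod 8 = 1)
  pull out 2: (2/233) = +1  (since 233 mod 8 = 1)
  pull out 2: (2/233) = +1  (since 233 mod 8 = 1)
  (1/233) = 1
Product of signs = 1

1


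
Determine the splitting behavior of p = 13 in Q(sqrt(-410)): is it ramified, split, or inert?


K = Q(sqrt(-410)). Since d mod 4 = 2, disc(K) = -1640.
Check p | disc: -1640 mod 13 = 11.
p does not divide disc. Compute Legendre symbol (d/p):
6^((13-1)/2) mod 13 = -1
(d/p) = -1, so p is inert: (p) stays prime with e=1, f=2, g=1.
Therefore p is inert.

inert


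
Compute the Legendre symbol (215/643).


p = 643 is prime, so compute (215/643) with the reciprocity algorithm (Jacobi-symbol steps: pull out 2s via (2/n), flip via reciprocity, reduce):
  reciprocity: (215/643) -> -(643/215)
  reduce: (213/215)
  reciprocity: (213/215) -> +(215/213)
  reduce: (2/213)
  pull out 2: (2/213) = -1  (since 213 mod 8 = 5)
  (1/213) = 1
Product of signs = 1
(215/643) = 1

1


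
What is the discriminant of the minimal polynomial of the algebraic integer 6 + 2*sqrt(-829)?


The element 6 + 2*sqrt(-829) has minimal polynomial:
x^2 - 12*x + 3352
Discriminant = (-12)^2 - 4*(3352)
= 144 - 13408
= -13264

-13264


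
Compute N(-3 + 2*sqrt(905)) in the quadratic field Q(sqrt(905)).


N(a + b*sqrt(d)) = a^2 - d*b^2
= (-3)^2 - (905)*(2)^2
= 9 - 3620
= -3611

-3611


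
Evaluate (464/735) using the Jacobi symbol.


Compute (464/735) via quadratic reciprocity:
  pull out 2: (2/735) = +1  (since 735 mod 8 = 7)
  pull out 2: (2/735) = +1  (since 735 mod 8 = 7)
  pull out 2: (2/735) = +1  (since 735 mod 8 = 7)
  pull out 2: (2/735) = +1  (since 735 mod 8 = 7)
  reciprocity: (29/735) -> +(735/29)
  reduce: (10/29)
  pull out 2: (2/29) = -1  (since 29 mod 8 = 5)
  reciprocity: (5/29) -> +(29/5)
  reduce: (4/5)
  pull out 2: (2/5) = -1  (since 5 mod 8 = 5)
  pull out 2: (2/5) = -1  (since 5 mod 8 = 5)
  (1/5) = 1
Product of signs = -1

-1


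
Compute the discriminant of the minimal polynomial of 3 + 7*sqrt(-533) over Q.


The element 3 + 7*sqrt(-533) has minimal polynomial:
x^2 - 6*x + 26126
Discriminant = (-6)^2 - 4*(26126)
= 36 - 104504
= -104468

-104468


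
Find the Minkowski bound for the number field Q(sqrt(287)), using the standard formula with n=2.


d = 287, d mod 4 = 3, so disc(K) = 4d = 1148; |disc(K)| = 1148
Real quadratic field, so n = 2, s = r2 = 0, r1 = 2
M = (n!/n^n) * (4/pi)^s * sqrt(|disc(K)|) = (2!/2^2) * (4/pi)^0 * sqrt(1148)
= 0.5 * 1.000000 * 33.882149
= 16.9411

16.9411


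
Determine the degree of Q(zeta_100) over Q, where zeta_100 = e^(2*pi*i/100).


The degree equals Euler's totient phi(100).
100 = 2^2 * 5^2
phi(100) = 40

40


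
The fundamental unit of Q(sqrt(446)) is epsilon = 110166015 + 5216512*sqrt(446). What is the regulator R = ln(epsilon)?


epsilon = 110166015 + 5216512*sqrt(446)
= 2.2033e+08
R = ln(2.2033e+08)
= 19.2106

19.2106


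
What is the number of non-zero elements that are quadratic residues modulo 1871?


For prime p, the number of non-zero quadratic residues is (p-1)/2.
= (1871-1)/2
= 935

935


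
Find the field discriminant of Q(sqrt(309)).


For K = Q(sqrt(d)) with d squarefree: disc(K) = d if d = 1 mod 4, and disc(K) = 4d if d = 2 or 3 mod 4.
Here d = 309, and d mod 4 = 1.
d = 1 mod 4 (O_K = Z[(1+sqrt(d))/2]), so disc(K) = d = 309

309


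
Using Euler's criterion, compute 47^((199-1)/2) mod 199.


p = 199 is prime and the exponent is (p-1)/2 = 99, so by Euler's criterion 47^99 = (47/199) = +1 or -1 mod 199.
Compute by square-and-multiply:
  99 = 64 + 32 + 2 + 1 (binary 1100011)
  Repeated squaring mod 199: 47^1 = 47, 47^2 = 20, 47^4 = 2, 47^8 = 4, 47^16 = 16, 47^32 = 57, 47^64 = 65
  47^99 = 47^64 * 47^32 * 47^2 * 47^1 = 65 * 57 * 20 * 47 mod 199
    65 * 57 = 3705 = 123 mod 199
    123 * 20 = 2460 = 72 mod 199
    72 * 47 = 3384 = 1 mod 199
  47^99 = 1 mod 199
Result 1: 47 is a quadratic residue mod 199.
47^99 mod 199 = 1

1


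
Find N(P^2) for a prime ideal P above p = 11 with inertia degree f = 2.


N(P^a) = p^(a*f)
= 11^(2*2)
= 11^4
= 14641

14641


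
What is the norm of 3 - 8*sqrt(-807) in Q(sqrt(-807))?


N(a + b*sqrt(d)) = a^2 - d*b^2
= (3)^2 - (-807)*(-8)^2
= 9 + 51648
= 51657

51657


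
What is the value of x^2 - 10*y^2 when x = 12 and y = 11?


x^2 - d*y^2
= 12^2 - 10*11^2
= 144 - 1210
= -1066

-1066


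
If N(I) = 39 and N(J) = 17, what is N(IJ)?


N(IJ) = N(I) * N(J)
= 39 * 17
= 663

663


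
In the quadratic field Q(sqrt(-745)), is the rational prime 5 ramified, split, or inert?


K = Q(sqrt(-745)). Since d mod 4 = 3, disc(K) = -2980.
Check p | disc: -2980 mod 5 = 0.
p divides disc, so p ramifies: (p) = P^2 with e=2, f=1, g=1.
Therefore p is ramified.

ramified


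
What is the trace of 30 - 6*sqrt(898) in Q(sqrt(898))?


Tr(a + b*sqrt(d)) = (a + b*sqrt(d)) + (a - b*sqrt(d)) = 2a
= 2 * (30)
= 60

60


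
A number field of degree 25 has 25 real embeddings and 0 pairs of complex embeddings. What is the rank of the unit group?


By Dirichlet's unit theorem:
rank = r1 + r2 - 1
= 25 + 0 - 1
= 24

24


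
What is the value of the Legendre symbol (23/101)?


p = 101 is prime, so compute (23/101) with the reciprocity algorithm (Jacobi-symbol steps: pull out 2s via (2/n), flip via reciprocity, reduce):
  reciprocity: (23/101) -> +(101/23)
  reduce: (9/23)
  reciprocity: (9/23) -> +(23/9)
  reduce: (5/9)
  reciprocity: (5/9) -> +(9/5)
  reduce: (4/5)
  pull out 2: (2/5) = -1  (since 5 mod 8 = 5)
  pull out 2: (2/5) = -1  (since 5 mod 8 = 5)
  (1/5) = 1
Product of signs = 1
(23/101) = 1

1


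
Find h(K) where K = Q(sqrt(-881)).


K = Q(sqrt(-881)). d mod 4 = 3, so D = disc(K) = 4d = -3524
h(K) equals the number of primitive reduced positive-definite forms (a, b, c) = a*x^2 + b*x*y + c*y^2 with b^2 - 4ac = D,
where reduced means |b| <= a <= c, with b >= 0 whenever |b| = a or a = c, and primitive means gcd(a, b, c) = 1.
Reduced forces 3a^2 <= |D| = 3524, so 1 <= a <= 34; b must have the parity of D, and c = (b^2 - D)/(4a) must be an integer >= a.
Enumerate a = 1..34, b in [-a, a]:
  a=1: (1, 0, 881)  [1]
  a=2: (2, 2, 441)  [1]
  a=3: (3, -2, 294), (3, 2, 294)  [2]
  a=4: none
  a=5: (5, -4, 177), (5, 4, 177)  [2]
  a=6: (6, -2, 147), (6, 2, 147)  [2]
  a=7: (7, -2, 126), (7, 2, 126)  [2]
  a=8: none
  a=9: (9, -2, 98), (9, 2, 98)  [2]
  a=10: (10, -6, 89), (10, 6, 89)  [2]
  a=11..12: none
  a=13: (13, -8, 69), (13, 8, 69)  [2]
  a=14: (14, -2, 63), (14, 2, 63)  [2]
  a=15: (15, -14, 62), (15, -4, 59), (15, 4, 59), (15, 14, 62)  [4]
  a=16..17: none
  a=18: (18, -2, 49), (18, 2, 49)  [2]
  a=19..20: none
  a=21: (21, -16, 45), (21, -2, 42), (21, 2, 42), (21, 16, 45)  [4]
  a=22: none
  a=23: (23, -8, 39), (23, 8, 39)  [2]
  a=24: none
  a=25: (25, -24, 41), (25, 24, 41)  [2]
  a=26: (26, -18, 37), (26, 18, 37)  [2]
  a=27: (27, -16, 35), (27, 16, 35)  [2]
  a=28..29: none
  a=30: (30, -26, 35), (30, -14, 31), (30, 14, 31), (30, 26, 35)  [4]
  a=31..34: none
Total reduced forms: 1 + 1 + 2 + 2 + 2 + 2 + 2 + 2 + 2 + 2 + 4 + 2 + 4 + 2 + 2 + 2 + 2 + 4 = 40
h = 40

40


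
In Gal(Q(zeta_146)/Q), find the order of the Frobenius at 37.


The Frobenius at p in Gal(Q(zeta_n)/Q) = (Z/nZ)* is the class of p, so its order is ord_146(37), the smallest k >= 1 with 37^k = 1 mod 146.
n = 146 = 2 * 73, phi(146) = 72; the order divides phi(n).
Divisors of 72: 1, 2, 3, 4, 6, 8, 9, 12, 18, 24, 36, 72
Repeated squaring mod 146: 37^1 = 37, 37^2 = 55, 37^4 = 105, 37^8 = 75, 37^16 = 77, 37^32 = 89, 37^64 = 37
Test divisors in increasing order:
  k=1: 37^1 = 37 mod 146
  k=2: 37^2 = 55 mod 146
  k=3: 37^3 = 55 * 37 = 137 mod 146
  k=4: 37^4 = 105 mod 146
  k=6: 37^6 = 105 * 55 = 81 mod 146
  k=8: 37^8 = 75 mod 146
  k=9: 37^9 = 75 * 37 = 1 mod 146  <- first divisor giving 1
Order = 9

9


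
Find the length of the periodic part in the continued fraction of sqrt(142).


Run the CF algorithm for sqrt(142).
a_0 = floor(sqrt(142)) = 11; set m_0=0, q_0=1.
Recurrence: m' = q*a - m,  q' = (d - m'^2)/q,  a' = floor((a_0 + m')/q').
  step 1: m=11, q=21, a=1
  step 2: m=10, q=2, a=10
  step 3: m=10, q=21, a=1
  step 4: m=11, q=1, a=22
a_4 = 2*a_0 = 22, so the period closes here.
sqrt(142) = [11; 1, 10, 1, 22]
Period length = 4

4


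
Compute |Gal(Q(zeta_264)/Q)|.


|Gal(Q(zeta_264)/Q)| = phi(264)
= 80

80


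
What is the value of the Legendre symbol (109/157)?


p = 157 is prime, so compute (109/157) with the reciprocity algorithm (Jacobi-symbol steps: pull out 2s via (2/n), flip via reciprocity, reduce):
  reciprocity: (109/157) -> +(157/109)
  reduce: (48/109)
  pull out 2: (2/109) = -1  (since 109 mod 8 = 5)
  pull out 2: (2/109) = -1  (since 109 mod 8 = 5)
  pull out 2: (2/109) = -1  (since 109 mod 8 = 5)
  pull out 2: (2/109) = -1  (since 109 mod 8 = 5)
  reciprocity: (3/109) -> +(109/3)
  reduce: (1/3)
  (1/3) = 1
Product of signs = 1
(109/157) = 1

1


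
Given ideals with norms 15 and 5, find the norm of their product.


N(IJ) = N(I) * N(J)
= 15 * 5
= 75

75


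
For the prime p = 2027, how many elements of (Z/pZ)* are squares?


For prime p, the number of non-zero quadratic residues is (p-1)/2.
= (2027-1)/2
= 1013

1013


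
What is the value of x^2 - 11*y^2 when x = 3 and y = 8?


x^2 - d*y^2
= 3^2 - 11*8^2
= 9 - 704
= -695

-695


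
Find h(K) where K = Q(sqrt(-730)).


K = Q(sqrt(-730)). d mod 4 = 2, so D = disc(K) = 4d = -2920
h(K) equals the number of primitive reduced positive-definite forms (a, b, c) = a*x^2 + b*x*y + c*y^2 with b^2 - 4ac = D,
where reduced means |b| <= a <= c, with b >= 0 whenever |b| = a or a = c, and primitive means gcd(a, b, c) = 1.
Reduced forces 3a^2 <= |D| = 2920, so 1 <= a <= 31; b must have the parity of D, and c = (b^2 - D)/(4a) must be an integer >= a.
Enumerate a = 1..31, b in [-a, a]:
  a=1: (1, 0, 730)  [1]
  a=2: (2, 0, 365)  [1]
  a=3..4: none
  a=5: (5, 0, 146)  [1]
  a=6..9: none
  a=10: (10, 0, 73)  [1]
  a=11..16: none
  a=17: (17, -2, 43), (17, 2, 43)  [2]
  a=18: none
  a=19: (19, -14, 41), (19, 14, 41)  [2]
  a=20..22: none
  a=23: (23, -22, 37), (23, 22, 37)  [2]
  a=24..28: none
  a=29: (29, -26, 31), (29, 26, 31)  [2]
  a=30..31: none
Total reduced forms: 1 + 1 + 1 + 1 + 2 + 2 + 2 + 2 = 12
h = 12

12


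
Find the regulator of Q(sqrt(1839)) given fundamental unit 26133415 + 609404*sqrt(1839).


epsilon = 26133415 + 609404*sqrt(1839)
= 5.2267e+07
R = ln(5.2267e+07)
= 17.7719

17.7719


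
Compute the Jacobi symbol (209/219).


Compute (209/219) via quadratic reciprocity:
  reciprocity: (209/219) -> +(219/209)
  reduce: (10/209)
  pull out 2: (2/209) = +1  (since 209 mod 8 = 1)
  reciprocity: (5/209) -> +(209/5)
  reduce: (4/5)
  pull out 2: (2/5) = -1  (since 5 mod 8 = 5)
  pull out 2: (2/5) = -1  (since 5 mod 8 = 5)
  (1/5) = 1
Product of signs = 1

1


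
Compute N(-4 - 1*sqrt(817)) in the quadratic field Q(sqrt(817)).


N(a + b*sqrt(d)) = a^2 - d*b^2
= (-4)^2 - (817)*(-1)^2
= 16 - 817
= -801

-801


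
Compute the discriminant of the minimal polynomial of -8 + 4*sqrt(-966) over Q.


The element -8 + 4*sqrt(-966) has minimal polynomial:
x^2 + 16*x + 15520
Discriminant = (16)^2 - 4*(15520)
= 256 - 62080
= -61824

-61824
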